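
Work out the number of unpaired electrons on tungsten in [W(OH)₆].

Ligand charges: each hydroxide is −1. With an overall charge of 0 the tungsten centre must be in the +6 oxidation state.
Group 6 minus oxidation state 6 gives a d⁰ configuration.
In an octahedral field the d⁰ configuration is t₂g⁰e_g⁰, giving 0 unpaired electrons.

0 unpaired electrons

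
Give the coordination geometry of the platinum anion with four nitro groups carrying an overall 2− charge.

Each nitro (N-bound nitrite) is −1; balancing the −2 overall charge requires Pt(II).
Group 10 minus oxidation state 2 gives a d⁸ configuration.
Coordination number: 4.
A 5d d⁸ ion has a large crystal-field splitting; square planar leaves the high-energy d_{x²−y²} orbital empty and maximises CFSE.

square planar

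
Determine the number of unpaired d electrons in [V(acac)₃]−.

Each acetylacetonate is −1; balancing the −1 overall charge requires V(II).
V sits in group 5, so the d-electron count is 5 − 2 = 3.
Counting donor atoms: 3×acetylacetonate (bidentate) → 6 donors. Coordination number = 6.
In an octahedral field the d³ configuration is t₂g³e_g⁰ (only one arrangement possible), giving 3 unpaired electrons.

3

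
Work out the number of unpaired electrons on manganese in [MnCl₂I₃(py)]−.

3

Ligand charges: each chloride is −1; each iodide is −1; pyridine is neutral. With an overall charge of −1 the manganese centre must be in the +4 oxidation state.
Mn sits in group 7, so the d-electron count is 7 − 4 = 3.
In an octahedral field the d³ configuration is t₂g³e_g⁰ (only one arrangement possible), giving 3 unpaired electrons.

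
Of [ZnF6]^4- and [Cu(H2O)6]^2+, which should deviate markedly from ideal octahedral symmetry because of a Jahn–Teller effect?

[Cu(H2O)6]^2+

[ZnF6]^4-: Each fluoride is −1; balancing the −4 overall charge requires Zn(II). Zinc is a group-12 element; Zn(II) is therefore d¹⁰. The d¹⁰ configuration leaves the e_g set evenly filled (or empty) — no strong Jahn–Teller driving force.
[Cu(H2O)6]^2+: Ligand charges: water is neutral. With an overall charge of +2 the copper centre must be in the +2 oxidation state. Copper is a group-11 element; Cu(II) is therefore d⁹. The t₂g⁶e_g³ configuration has an unevenly filled e_g set; the Jahn–Teller theorem predicts a tetragonal distortion (typically axial elongation) to lift the degeneracy.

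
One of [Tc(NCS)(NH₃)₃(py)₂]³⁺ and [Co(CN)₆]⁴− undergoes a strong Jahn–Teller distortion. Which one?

[Co(CN)₆]⁴−

[Tc(NCS)(NH₃)₃(py)₂]³⁺: Each isothiocyanate is −1; ammonia is neutral; pyridine is neutral; balancing the +3 overall charge requires Tc(IV). Tc sits in group 7, so the d-electron count is 7 − 4 = 3. The d³ configuration leaves the e_g set evenly filled (or empty) — no strong Jahn–Teller driving force.
[Co(CN)₆]⁴−: Each cyanide is −1; balancing the −4 overall charge requires Co(II). Group 9 minus oxidation state 2 gives a d⁷ configuration. Cyanide is a strong-field ligand (high in the spectrochemical series) for a first-row metal, so the complex is low-spin. The t₂g⁶e_g¹ (low-spin) configuration has an unevenly filled e_g set; the Jahn–Teller theorem predicts a tetragonal distortion (typically axial elongation) to lift the degeneracy.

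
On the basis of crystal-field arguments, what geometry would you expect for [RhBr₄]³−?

Ligand charges: each bromide is −1. With an overall charge of −3 the rhodium centre must be in the +1 oxidation state.
Rh sits in group 9, so the d-electron count is 9 − 1 = 8.
Coordination number: 4.
A 4d d⁸ ion has a large crystal-field splitting; square planar leaves the high-energy d_{x²−y²} orbital empty and maximises CFSE.

square planar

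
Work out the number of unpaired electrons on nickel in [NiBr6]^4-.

Each bromide is −1; balancing the −4 overall charge requires Ni(II).
Ni sits in group 10, so the d-electron count is 10 − 2 = 8.
In an octahedral field the d⁸ configuration is t₂g⁶e_g² (only one arrangement possible), giving 2 unpaired electrons.

2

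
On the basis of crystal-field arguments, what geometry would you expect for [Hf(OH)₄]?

Each hydroxide is −1; balancing the 0 overall charge requires Hf(IV).
Hf sits in group 4, so the d-electron count is 4 − 4 = 0.
Coordination number: 4.
A d⁰ ion has no crystal-field stabilisation preference between square planar and tetrahedral, so four ligands adopt the sterically favoured tetrahedral geometry.

tetrahedral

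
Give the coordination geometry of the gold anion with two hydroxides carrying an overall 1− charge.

Each hydroxide is −1; balancing the −1 overall charge requires Au(I).
Au sits in group 11, so the d-electron count is 11 − 1 = 10.
Coordination number: 2.
A d¹⁰ ion with only two ligands adopts a linear arrangement (sp hybridisation; no CFSE preference).

linear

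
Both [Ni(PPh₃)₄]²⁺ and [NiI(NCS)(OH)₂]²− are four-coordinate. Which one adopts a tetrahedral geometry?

[NiI(NCS)(OH)₂]²−

For [Ni(PPh₃)₄]²⁺: Ligand charges: triphenylphosphine is neutral. With an overall charge of +2 the nickel centre must be in the +2 oxidation state. Nickel is a group-10 element; Ni(II) is therefore d⁸. Triphenylphosphine is a strong-field ligand (high in the spectrochemical series). A 3d d⁸ ion with strong-field ligands gains enough CFSE to favour square planar over tetrahedral. → square planar.
For [NiI(NCS)(OH)₂]²−: Summing ligand charges against the −2 overall charge gives an oxidation state of +2 for nickel. Nickel is a group-10 element; Ni(II) is therefore d⁸. Hydroxide, iodide, and isothiocyanate are weak-field ligands. With weak-field ligands the CFSE gain from square planar is small, so a 3d d⁸ ion takes the sterically preferred tetrahedral geometry. → tetrahedral.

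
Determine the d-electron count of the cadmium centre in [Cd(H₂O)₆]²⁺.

Summing ligand charges against the +2 overall charge gives an oxidation state of +2 for cadmium.
Cadmium is a group-12 element; Cd(II) is therefore d¹⁰.

d¹⁰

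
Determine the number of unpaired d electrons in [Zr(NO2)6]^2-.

0

Ligand charges: each nitro (N-bound nitrite) is −1. With an overall charge of −2 the zirconium centre must be in the +4 oxidation state.
Zr sits in group 4, so the d-electron count is 4 − 4 = 0.
In an octahedral field the d⁰ configuration is t₂g⁰e_g⁰, giving 0 unpaired electrons.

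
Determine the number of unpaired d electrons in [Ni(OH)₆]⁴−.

Summing ligand charges against the −4 overall charge gives an oxidation state of +2 for nickel.
Group 10 minus oxidation state 2 gives a d⁸ configuration.
In an octahedral field the d⁸ configuration is t₂g⁶e_g² (only one arrangement possible), giving 2 unpaired electrons.

2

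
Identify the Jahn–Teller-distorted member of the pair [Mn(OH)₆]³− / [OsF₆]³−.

[Mn(OH)₆]³−: Ligand charges: each hydroxide is −1. With an overall charge of −3 the manganese centre must be in the +3 oxidation state. Group 7 minus oxidation state 3 gives a d⁴ configuration. Hydroxide is a weak-field ligand for a first-row metal, so the complex is high-spin. The t₂g³e_g¹ (high-spin) configuration has an unevenly filled e_g set; the Jahn–Teller theorem predicts a tetragonal distortion (typically axial elongation) to lift the degeneracy.
[OsF₆]³−: Ligand charges: each fluoride is −1. With an overall charge of −3 the osmium centre must be in the +3 oxidation state. Osmium is a group-8 element; Os(III) is therefore d⁵. A 5d ion has a large Δₒ and is invariably low-spin. The d⁵ configuration leaves the e_g set evenly filled (or empty) — no strong Jahn–Teller driving force.

[Mn(OH)₆]³−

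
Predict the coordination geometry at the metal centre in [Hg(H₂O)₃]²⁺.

trigonal planar

Summing ligand charges against the +2 overall charge gives an oxidation state of +2 for mercury.
Hg sits in group 12, so the d-electron count is 12 − 2 = 10.
Coordination number: 3.
Three ligands around a d¹⁰ centre minimise repulsion in a trigonal-planar arrangement.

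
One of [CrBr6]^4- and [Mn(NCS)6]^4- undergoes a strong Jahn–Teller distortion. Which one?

[CrBr6]^4-: Summing ligand charges against the −4 overall charge gives an oxidation state of +2 for chromium. Cr sits in group 6, so the d-electron count is 6 − 2 = 4. Bromide is a weak-field ligand for a first-row metal, so the complex is high-spin. The t₂g³e_g¹ (high-spin) configuration has an unevenly filled e_g set; the Jahn–Teller theorem predicts a tetragonal distortion (typically axial elongation) to lift the degeneracy.
[Mn(NCS)6]^4-: Ligand charges: each isothiocyanate is −1. With an overall charge of −4 the manganese centre must be in the +2 oxidation state. Mn sits in group 7, so the d-electron count is 7 − 2 = 5. Isothiocyanate is a weak-field ligand for a first-row metal, so the complex is high-spin. The d⁵ configuration leaves the e_g set evenly filled (or empty) — no strong Jahn–Teller driving force.

[CrBr6]^4-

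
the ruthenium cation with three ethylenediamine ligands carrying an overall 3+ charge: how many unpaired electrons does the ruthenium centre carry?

1 unpaired electron

Ligand charges: ethylenediamine is neutral. With an overall charge of +3 the ruthenium centre must be in the +3 oxidation state.
Ru sits in group 8, so the d-electron count is 8 − 3 = 5.
Counting donor atoms: 3×ethylenediamine (bidentate) → 6 donors. Coordination number = 6.
The spin state decides the count: a 4d ion has a large Δₒ and is invariably low-spin.
An octahedral low-spin d⁵ ion is t₂g⁵e_g⁰, giving 1 unpaired electron.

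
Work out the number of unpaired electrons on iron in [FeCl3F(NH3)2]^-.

Each chloride is −1; each fluoride is −1; ammonia is neutral; balancing the −1 overall charge requires Fe(III).
Group 8 minus oxidation state 3 gives a d⁵ configuration.
The spin state decides the count: Chloride and fluoride are weak-field ligands for a first-row metal, so the complex is high-spin.
An octahedral high-spin d⁵ ion is t₂g³e_g², giving 5 unpaired electrons.

5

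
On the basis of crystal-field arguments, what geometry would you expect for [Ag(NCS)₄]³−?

tetrahedral

Ligand charges: each isothiocyanate is −1. With an overall charge of −3 the silver centre must be in the +1 oxidation state.
Silver is a group-11 element; Ag(I) is therefore d¹⁰.
Coordination number: 4.
A d¹⁰ ion has no crystal-field stabilisation preference between square planar and tetrahedral, so four ligands adopt the sterically favoured tetrahedral geometry.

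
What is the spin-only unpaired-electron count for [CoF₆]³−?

Summing ligand charges against the −3 overall charge gives an oxidation state of +3 for cobalt.
Group 9 minus oxidation state 3 gives a d⁶ configuration.
The spin state decides the count: fluoride is the one ligand weak enough to leave Co(III) high-spin — [CoF₆]³⁻ is the classic exception.
An octahedral high-spin d⁶ ion is t₂g⁴e_g², giving 4 unpaired electrons.

4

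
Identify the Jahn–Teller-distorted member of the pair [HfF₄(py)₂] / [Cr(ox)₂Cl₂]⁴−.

[Cr(ox)₂Cl₂]⁴−

[HfF₄(py)₂]: Ligand charges: each fluoride is −1; pyridine is neutral. With an overall charge of 0 the hafnium centre must be in the +4 oxidation state. Hafnium is a group-4 element; Hf(IV) is therefore d⁰. The d⁰ configuration leaves the e_g set evenly filled (or empty) — no strong Jahn–Teller driving force.
[Cr(ox)₂Cl₂]⁴−: Each oxalate is −2; each chloride is −1; balancing the −4 overall charge requires Cr(II). Chromium is a group-6 element; Cr(II) is therefore d⁴. Chloride and oxalate are weak-field ligands for a first-row metal, so the complex is high-spin. The t₂g³e_g¹ (high-spin) configuration has an unevenly filled e_g set; the Jahn–Teller theorem predicts a tetragonal distortion (typically axial elongation) to lift the degeneracy.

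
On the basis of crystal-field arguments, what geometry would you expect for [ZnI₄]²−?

Summing ligand charges against the −2 overall charge gives an oxidation state of +2 for zinc.
Group 12 minus oxidation state 2 gives a d¹⁰ configuration.
With 4 monodentate ligands the coordination number is 4.
A d¹⁰ ion has no crystal-field stabilisation preference between square planar and tetrahedral, so four ligands adopt the sterically favoured tetrahedral geometry.

tetrahedral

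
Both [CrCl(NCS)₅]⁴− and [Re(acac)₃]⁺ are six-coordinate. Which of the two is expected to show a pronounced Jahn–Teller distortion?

[CrCl(NCS)₅]⁴−: Summing ligand charges against the −4 overall charge gives an oxidation state of +2 for chromium. Chromium is a group-6 element; Cr(II) is therefore d⁴. Chloride and isothiocyanate are weak-field ligands for a first-row metal, so the complex is high-spin. The t₂g³e_g¹ (high-spin) configuration has an unevenly filled e_g set; the Jahn–Teller theorem predicts a tetragonal distortion (typically axial elongation) to lift the degeneracy.
[Re(acac)₃]⁺: Ligand charges: each acetylacetonate is −1. With an overall charge of +1 the rhenium centre must be in the +4 oxidation state. Group 7 minus oxidation state 4 gives a d³ configuration. The d³ configuration leaves the e_g set evenly filled (or empty) — no strong Jahn–Teller driving force.

[CrCl(NCS)₅]⁴−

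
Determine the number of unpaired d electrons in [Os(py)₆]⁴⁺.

2 unpaired electrons

Ligand charges: pyridine is neutral. With an overall charge of +4 the osmium centre must be in the +4 oxidation state.
Osmium is a group-8 element; Os(IV) is therefore d⁴.
The spin state decides the count: a 5d ion has a large Δₒ and is invariably low-spin.
An octahedral low-spin d⁴ ion is t₂g⁴e_g⁰, giving 2 unpaired electrons.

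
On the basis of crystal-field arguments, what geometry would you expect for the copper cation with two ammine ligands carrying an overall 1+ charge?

linear

Summing ligand charges against the +1 overall charge gives an oxidation state of +1 for copper.
Copper is a group-11 element; Cu(I) is therefore d¹⁰.
With 2 monodentate ligands the coordination number is 2.
A d¹⁰ ion with only two ligands adopts a linear arrangement (sp hybridisation; no CFSE preference).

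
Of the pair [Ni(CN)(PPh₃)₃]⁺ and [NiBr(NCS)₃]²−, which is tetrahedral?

[NiBr(NCS)₃]²−

For [Ni(CN)(PPh₃)₃]⁺: Ligand charges: each cyanide is −1; triphenylphosphine is neutral. With an overall charge of +1 the nickel centre must be in the +2 oxidation state. Ni sits in group 10, so the d-electron count is 10 − 2 = 8. Cyanide and triphenylphosphine are strong-field ligands (high in the spectrochemical series). A 3d d⁸ ion with strong-field ligands gains enough CFSE to favour square planar over tetrahedral. → square planar.
For [NiBr(NCS)₃]²−: Summing ligand charges against the −2 overall charge gives an oxidation state of +2 for nickel. Nickel is a group-10 element; Ni(II) is therefore d⁸. Bromide and isothiocyanate are weak-field ligands. With weak-field ligands the CFSE gain from square planar is small, so a 3d d⁸ ion takes the sterically preferred tetrahedral geometry. → tetrahedral.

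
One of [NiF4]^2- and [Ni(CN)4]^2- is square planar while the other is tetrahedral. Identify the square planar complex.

[Ni(CN)4]^2-

For [NiF4]^2-: Each fluoride is −1; balancing the −2 overall charge requires Ni(II). Ni sits in group 10, so the d-electron count is 10 − 2 = 8. Fluoride is a weak-field ligand. With weak-field ligands the CFSE gain from square planar is small, so a 3d d⁸ ion takes the sterically preferred tetrahedral geometry. → tetrahedral.
For [Ni(CN)4]^2-: Ligand charges: each cyanide is −1. With an overall charge of −2 the nickel centre must be in the +2 oxidation state. Nickel is a group-10 element; Ni(II) is therefore d⁸. Cyanide is a strong-field ligand (high in the spectrochemical series). A 3d d⁸ ion with strong-field ligands gains enough CFSE to favour square planar over tetrahedral. → square planar.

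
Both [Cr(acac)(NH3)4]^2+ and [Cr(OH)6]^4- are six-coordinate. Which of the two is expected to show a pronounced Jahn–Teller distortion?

[Cr(acac)(NH3)4]^2+: Summing ligand charges against the +2 overall charge gives an oxidation state of +3 for chromium. Group 6 minus oxidation state 3 gives a d³ configuration. The d³ configuration leaves the e_g set evenly filled (or empty) — no strong Jahn–Teller driving force.
[Cr(OH)6]^4-: Each hydroxide is −1; balancing the −4 overall charge requires Cr(II). Cr sits in group 6, so the d-electron count is 6 − 2 = 4. Hydroxide is a weak-field ligand for a first-row metal, so the complex is high-spin. The t₂g³e_g¹ (high-spin) configuration has an unevenly filled e_g set; the Jahn–Teller theorem predicts a tetragonal distortion (typically axial elongation) to lift the degeneracy.

[Cr(OH)6]^4-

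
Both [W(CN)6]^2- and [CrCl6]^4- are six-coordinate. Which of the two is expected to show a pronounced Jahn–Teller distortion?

[CrCl6]^4-

[W(CN)6]^2-: Summing ligand charges against the −2 overall charge gives an oxidation state of +4 for tungsten. Group 6 minus oxidation state 4 gives a d² configuration. The d² configuration leaves the e_g set evenly filled (or empty) — no strong Jahn–Teller driving force.
[CrCl6]^4-: Summing ligand charges against the −4 overall charge gives an oxidation state of +2 for chromium. Cr sits in group 6, so the d-electron count is 6 − 2 = 4. Chloride is a weak-field ligand for a first-row metal, so the complex is high-spin. The t₂g³e_g¹ (high-spin) configuration has an unevenly filled e_g set; the Jahn–Teller theorem predicts a tetragonal distortion (typically axial elongation) to lift the degeneracy.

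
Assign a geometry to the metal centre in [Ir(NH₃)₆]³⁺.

octahedral

Ammonia is neutral; balancing the +3 overall charge requires Ir(III).
Ir sits in group 9, so the d-electron count is 9 − 3 = 6.
Coordination number: 6.
Six donors around a single metal centre give an octahedral coordination sphere.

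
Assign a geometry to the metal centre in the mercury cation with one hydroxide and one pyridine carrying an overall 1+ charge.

Each hydroxide is −1; pyridine is neutral; balancing the +1 overall charge requires Hg(II).
Hg sits in group 12, so the d-electron count is 12 − 2 = 10.
With 2 monodentate ligands the coordination number is 2.
A d¹⁰ ion with only two ligands adopts a linear arrangement (sp hybridisation; no CFSE preference).

linear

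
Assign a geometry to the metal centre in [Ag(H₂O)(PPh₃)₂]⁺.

trigonal planar

Water is neutral; triphenylphosphine is neutral; balancing the +1 overall charge requires Ag(I).
Ag sits in group 11, so the d-electron count is 11 − 1 = 10.
Coordination number: 3.
Three ligands around a d¹⁰ centre minimise repulsion in a trigonal-planar arrangement.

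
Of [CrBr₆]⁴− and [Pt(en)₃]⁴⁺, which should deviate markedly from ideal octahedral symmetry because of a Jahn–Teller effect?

[CrBr₆]⁴−

[CrBr₆]⁴−: Ligand charges: each bromide is −1. With an overall charge of −4 the chromium centre must be in the +2 oxidation state. Cr sits in group 6, so the d-electron count is 6 − 2 = 4. Bromide is a weak-field ligand for a first-row metal, so the complex is high-spin. The t₂g³e_g¹ (high-spin) configuration has an unevenly filled e_g set; the Jahn–Teller theorem predicts a tetragonal distortion (typically axial elongation) to lift the degeneracy.
[Pt(en)₃]⁴⁺: Ethylenediamine is neutral; balancing the +4 overall charge requires Pt(IV). Pt sits in group 10, so the d-electron count is 10 − 4 = 6. A 5d ion has a large Δₒ and is invariably low-spin. The d⁶ configuration leaves the e_g set evenly filled (or empty) — no strong Jahn–Teller driving force.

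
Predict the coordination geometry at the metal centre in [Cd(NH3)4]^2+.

tetrahedral

Ligand charges: ammonia is neutral. With an overall charge of +2 the cadmium centre must be in the +2 oxidation state.
Cd sits in group 12, so the d-electron count is 12 − 2 = 10.
Coordination number: 4.
A d¹⁰ ion has no crystal-field stabilisation preference between square planar and tetrahedral, so four ligands adopt the sterically favoured tetrahedral geometry.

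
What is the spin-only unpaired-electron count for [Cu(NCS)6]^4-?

Summing ligand charges against the −4 overall charge gives an oxidation state of +2 for copper.
Copper is a group-11 element; Cu(II) is therefore d⁹.
In an octahedral field the d⁹ configuration is t₂g⁶e_g³ (only one arrangement possible), giving 1 unpaired electron.

1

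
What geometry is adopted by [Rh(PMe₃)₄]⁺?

square planar

Trimethylphosphine is neutral; balancing the +1 overall charge requires Rh(I).
Group 9 minus oxidation state 1 gives a d⁸ configuration.
Coordination number: 4.
A 4d d⁸ ion has a large crystal-field splitting; square planar leaves the high-energy d_{x²−y²} orbital empty and maximises CFSE.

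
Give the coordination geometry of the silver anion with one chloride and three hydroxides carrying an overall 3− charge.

Ligand charges: each chloride is −1; each hydroxide is −1. With an overall charge of −3 the silver centre must be in the +1 oxidation state.
Ag sits in group 11, so the d-electron count is 11 − 1 = 10.
With 4 monodentate ligands the coordination number is 4.
A d¹⁰ ion has no crystal-field stabilisation preference between square planar and tetrahedral, so four ligands adopt the sterically favoured tetrahedral geometry.

tetrahedral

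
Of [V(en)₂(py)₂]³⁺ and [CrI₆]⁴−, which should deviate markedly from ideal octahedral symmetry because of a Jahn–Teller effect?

[V(en)₂(py)₂]³⁺: Summing ligand charges against the +3 overall charge gives an oxidation state of +3 for vanadium. V sits in group 5, so the d-electron count is 5 − 3 = 2. The d² configuration leaves the e_g set evenly filled (or empty) — no strong Jahn–Teller driving force.
[CrI₆]⁴−: Summing ligand charges against the −4 overall charge gives an oxidation state of +2 for chromium. Group 6 minus oxidation state 2 gives a d⁴ configuration. Iodide is a weak-field ligand for a first-row metal, so the complex is high-spin. The t₂g³e_g¹ (high-spin) configuration has an unevenly filled e_g set; the Jahn–Teller theorem predicts a tetragonal distortion (typically axial elongation) to lift the degeneracy.

[CrI₆]⁴−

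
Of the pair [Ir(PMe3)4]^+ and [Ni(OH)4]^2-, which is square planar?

For [Ir(PMe3)4]^+: Summing ligand charges against the +1 overall charge gives an oxidation state of +1 for iridium. Group 9 minus oxidation state 1 gives a d⁸ configuration. A 5d d⁸ ion has a large crystal-field splitting; square planar leaves the high-energy d_{x²−y²} orbital empty and maximises CFSE. → square planar.
For [Ni(OH)4]^2-: Summing ligand charges against the −2 overall charge gives an oxidation state of +2 for nickel. Group 10 minus oxidation state 2 gives a d⁸ configuration. Hydroxide is a weak-field ligand. With weak-field ligands the CFSE gain from square planar is small, so a 3d d⁸ ion takes the sterically preferred tetrahedral geometry. → tetrahedral.

[Ir(PMe3)4]^+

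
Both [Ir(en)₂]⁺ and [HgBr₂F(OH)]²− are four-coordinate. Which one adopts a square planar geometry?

For [Ir(en)₂]⁺: Ethylenediamine is neutral; balancing the +1 overall charge requires Ir(I). Ir sits in group 9, so the d-electron count is 9 − 1 = 8. A 5d d⁸ ion has a large crystal-field splitting; square planar leaves the high-energy d_{x²−y²} orbital empty and maximises CFSE. → square planar.
For [HgBr₂F(OH)]²−: Ligand charges: each bromide is −1; each fluoride is −1; each hydroxide is −1. With an overall charge of −2 the mercury centre must be in the +2 oxidation state. Mercury is a group-12 element; Hg(II) is therefore d¹⁰. A d¹⁰ ion has no crystal-field stabilisation preference between square planar and tetrahedral, so four ligands adopt the sterically favoured tetrahedral geometry. → tetrahedral.

[Ir(en)₂]⁺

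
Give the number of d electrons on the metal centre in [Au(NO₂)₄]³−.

Each nitro (N-bound nitrite) is −1; balancing the −3 overall charge requires Au(I).
Gold is a group-11 element; Au(I) is therefore d¹⁰.

d10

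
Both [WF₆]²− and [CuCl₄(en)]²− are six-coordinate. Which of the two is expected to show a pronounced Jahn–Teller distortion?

[WF₆]²−: Summing ligand charges against the −2 overall charge gives an oxidation state of +4 for tungsten. Tungsten is a group-6 element; W(IV) is therefore d². The d² configuration leaves the e_g set evenly filled (or empty) — no strong Jahn–Teller driving force.
[CuCl₄(en)]²−: Ligand charges: each chloride is −1; ethylenediamine is neutral. With an overall charge of −2 the copper centre must be in the +2 oxidation state. Group 11 minus oxidation state 2 gives a d⁹ configuration. The t₂g⁶e_g³ configuration has an unevenly filled e_g set; the Jahn–Teller theorem predicts a tetragonal distortion (typically axial elongation) to lift the degeneracy.

[CuCl₄(en)]²−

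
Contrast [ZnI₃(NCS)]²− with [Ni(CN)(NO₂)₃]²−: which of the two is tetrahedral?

For [ZnI₃(NCS)]²−: Summing ligand charges against the −2 overall charge gives an oxidation state of +2 for zinc. Zn sits in group 12, so the d-electron count is 12 − 2 = 10. A d¹⁰ ion has no crystal-field stabilisation preference between square planar and tetrahedral, so four ligands adopt the sterically favoured tetrahedral geometry. → tetrahedral.
For [Ni(CN)(NO₂)₃]²−: Each cyanide is −1; each nitro (N-bound nitrite) is −1; balancing the −2 overall charge requires Ni(II). Nickel is a group-10 element; Ni(II) is therefore d⁸. Cyanide and nitro (N-bound nitrite) are strong-field ligands (high in the spectrochemical series). A 3d d⁸ ion with strong-field ligands gains enough CFSE to favour square planar over tetrahedral. → square planar.

[ZnI₃(NCS)]²−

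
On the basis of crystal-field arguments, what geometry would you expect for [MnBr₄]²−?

Ligand charges: each bromide is −1. With an overall charge of −2 the manganese centre must be in the +2 oxidation state.
Manganese is a group-7 element; Mn(II) is therefore d⁵.
Coordination number: 4.
Bromide is a weak-field ligand.
A high-spin d⁵ ion has zero CFSE in either geometry, so four ligands adopt the sterically favoured tetrahedral geometry.

tetrahedral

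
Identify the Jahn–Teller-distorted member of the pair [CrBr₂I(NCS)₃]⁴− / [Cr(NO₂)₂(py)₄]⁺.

[CrBr₂I(NCS)₃]⁴−

[CrBr₂I(NCS)₃]⁴−: Summing ligand charges against the −4 overall charge gives an oxidation state of +2 for chromium. Group 6 minus oxidation state 2 gives a d⁴ configuration. Bromide, iodide, and isothiocyanate are weak-field ligands for a first-row metal, so the complex is high-spin. The t₂g³e_g¹ (high-spin) configuration has an unevenly filled e_g set; the Jahn–Teller theorem predicts a tetragonal distortion (typically axial elongation) to lift the degeneracy.
[Cr(NO₂)₂(py)₄]⁺: Summing ligand charges against the +1 overall charge gives an oxidation state of +3 for chromium. Cr sits in group 6, so the d-electron count is 6 − 3 = 3. The d³ configuration leaves the e_g set evenly filled (or empty) — no strong Jahn–Teller driving force.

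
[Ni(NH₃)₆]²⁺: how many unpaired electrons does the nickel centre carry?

Ammonia is neutral; balancing the +2 overall charge requires Ni(II).
Ni sits in group 10, so the d-electron count is 10 − 2 = 8.
In an octahedral field the d⁸ configuration is t₂g⁶e_g² (only one arrangement possible), giving 2 unpaired electrons.

2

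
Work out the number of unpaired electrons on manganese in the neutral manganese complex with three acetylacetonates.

4 unpaired electrons

Ligand charges: each acetylacetonate is −1. With an overall charge of 0 the manganese centre must be in the +3 oxidation state.
Mn sits in group 7, so the d-electron count is 7 − 3 = 4.
Counting donor atoms: 3×acetylacetonate (bidentate) → 6 donors. Coordination number = 6.
The spin state decides the count: Acetylacetonate is a weak-field ligand for a first-row metal, so the complex is high-spin.
An octahedral high-spin d⁴ ion is t₂g³e_g¹, giving 4 unpaired electrons.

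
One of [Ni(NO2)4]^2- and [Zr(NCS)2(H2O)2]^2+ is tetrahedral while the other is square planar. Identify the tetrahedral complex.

For [Ni(NO2)4]^2-: Each nitro (N-bound nitrite) is −1; balancing the −2 overall charge requires Ni(II). Group 10 minus oxidation state 2 gives a d⁸ configuration. Nitro (N-bound nitrite) is a strong-field ligand (high in the spectrochemical series). A 3d d⁸ ion with strong-field ligands gains enough CFSE to favour square planar over tetrahedral. → square planar.
For [Zr(NCS)2(H2O)2]^2+: Summing ligand charges against the +2 overall charge gives an oxidation state of +4 for zirconium. Group 4 minus oxidation state 4 gives a d⁰ configuration. A d⁰ ion has no crystal-field stabilisation preference between square planar and tetrahedral, so four ligands adopt the sterically favoured tetrahedral geometry. → tetrahedral.

[Zr(NCS)2(H2O)2]^2+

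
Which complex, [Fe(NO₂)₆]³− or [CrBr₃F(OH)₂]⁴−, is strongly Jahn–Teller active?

[Fe(NO₂)₆]³−: Each nitro (N-bound nitrite) is −1; balancing the −3 overall charge requires Fe(III). Iron is a group-8 element; Fe(III) is therefore d⁵. Nitro (N-bound nitrite) is a strong-field ligand (high in the spectrochemical series) for a first-row metal, so the complex is low-spin. The d⁵ configuration leaves the e_g set evenly filled (or empty) — no strong Jahn–Teller driving force.
[CrBr₃F(OH)₂]⁴−: Ligand charges: each bromide is −1; each fluoride is −1; each hydroxide is −1. With an overall charge of −4 the chromium centre must be in the +2 oxidation state. Chromium is a group-6 element; Cr(II) is therefore d⁴. Bromide, fluoride, and hydroxide are weak-field ligands for a first-row metal, so the complex is high-spin. The t₂g³e_g¹ (high-spin) configuration has an unevenly filled e_g set; the Jahn–Teller theorem predicts a tetragonal distortion (typically axial elongation) to lift the degeneracy.

[CrBr₃F(OH)₂]⁴−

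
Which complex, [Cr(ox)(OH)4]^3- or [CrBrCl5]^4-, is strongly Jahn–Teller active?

[CrBrCl5]^4-

[Cr(ox)(OH)4]^3-: Summing ligand charges against the −3 overall charge gives an oxidation state of +3 for chromium. Cr sits in group 6, so the d-electron count is 6 − 3 = 3. The d³ configuration leaves the e_g set evenly filled (or empty) — no strong Jahn–Teller driving force.
[CrBrCl5]^4-: Summing ligand charges against the −4 overall charge gives an oxidation state of +2 for chromium. Chromium is a group-6 element; Cr(II) is therefore d⁴. Bromide and chloride are weak-field ligands for a first-row metal, so the complex is high-spin. The t₂g³e_g¹ (high-spin) configuration has an unevenly filled e_g set; the Jahn–Teller theorem predicts a tetragonal distortion (typically axial elongation) to lift the degeneracy.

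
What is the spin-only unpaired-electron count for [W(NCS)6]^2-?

2

Summing ligand charges against the −2 overall charge gives an oxidation state of +4 for tungsten.
Tungsten is a group-6 element; W(IV) is therefore d².
In an octahedral field the d² configuration is t₂g²e_g⁰ (only one arrangement possible), giving 2 unpaired electrons.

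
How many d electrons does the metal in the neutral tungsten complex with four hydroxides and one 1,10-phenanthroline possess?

d2

Summing ligand charges against the 0 overall charge gives an oxidation state of +4 for tungsten.
Group 6 minus oxidation state 4 gives a d² configuration.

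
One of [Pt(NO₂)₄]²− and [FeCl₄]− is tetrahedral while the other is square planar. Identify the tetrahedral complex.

For [Pt(NO₂)₄]²−: Each nitro (N-bound nitrite) is −1; balancing the −2 overall charge requires Pt(II). Pt sits in group 10, so the d-electron count is 10 − 2 = 8. A 5d d⁸ ion has a large crystal-field splitting; square planar leaves the high-energy d_{x²−y²} orbital empty and maximises CFSE. → square planar.
For [FeCl₄]−: Summing ligand charges against the −1 overall charge gives an oxidation state of +3 for iron. Fe sits in group 8, so the d-electron count is 8 − 3 = 5. A high-spin d⁵ ion has zero CFSE in either geometry, so four ligands adopt the sterically favoured tetrahedral geometry. → tetrahedral.

[FeCl₄]−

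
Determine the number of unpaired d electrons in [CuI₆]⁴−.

1

Each iodide is −1; balancing the −4 overall charge requires Cu(II).
Copper is a group-11 element; Cu(II) is therefore d⁹.
In an octahedral field the d⁹ configuration is t₂g⁶e_g³ (only one arrangement possible), giving 1 unpaired electron.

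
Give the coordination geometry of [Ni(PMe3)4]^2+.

square planar

Summing ligand charges against the +2 overall charge gives an oxidation state of +2 for nickel.
Group 10 minus oxidation state 2 gives a d⁸ configuration.
With 4 monodentate ligands the coordination number is 4.
Trimethylphosphine is a strong-field ligand (high in the spectrochemical series).
A 3d d⁸ ion with strong-field ligands gains enough CFSE to favour square planar over tetrahedral.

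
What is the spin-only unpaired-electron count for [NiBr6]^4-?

Each bromide is −1; balancing the −4 overall charge requires Ni(II).
Group 10 minus oxidation state 2 gives a d⁸ configuration.
In an octahedral field the d⁸ configuration is t₂g⁶e_g² (only one arrangement possible), giving 2 unpaired electrons.

2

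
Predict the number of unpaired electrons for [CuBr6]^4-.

1 unpaired electron

Ligand charges: each bromide is −1. With an overall charge of −4 the copper centre must be in the +2 oxidation state.
Copper is a group-11 element; Cu(II) is therefore d⁹.
In an octahedral field the d⁹ configuration is t₂g⁶e_g³ (only one arrangement possible), giving 1 unpaired electron.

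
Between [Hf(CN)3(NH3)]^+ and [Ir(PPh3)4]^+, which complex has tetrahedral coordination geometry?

For [Hf(CN)3(NH3)]^+: Ligand charges: each cyanide is −1; ammonia is neutral. With an overall charge of +1 the hafnium centre must be in the +4 oxidation state. Group 4 minus oxidation state 4 gives a d⁰ configuration. A d⁰ ion has no crystal-field stabilisation preference between square planar and tetrahedral, so four ligands adopt the sterically favoured tetrahedral geometry. → tetrahedral.
For [Ir(PPh3)4]^+: Ligand charges: triphenylphosphine is neutral. With an overall charge of +1 the iridium centre must be in the +1 oxidation state. Group 9 minus oxidation state 1 gives a d⁸ configuration. A 5d d⁸ ion has a large crystal-field splitting; square planar leaves the high-energy d_{x²−y²} orbital empty and maximises CFSE. → square planar.

[Hf(CN)3(NH3)]^+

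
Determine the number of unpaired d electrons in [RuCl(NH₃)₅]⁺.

0

Ligand charges: each chloride is −1; ammonia is neutral. With an overall charge of +1 the ruthenium centre must be in the +2 oxidation state.
Group 8 minus oxidation state 2 gives a d⁶ configuration.
The spin state decides the count: a 4d ion has a large Δₒ and is invariably low-spin.
An octahedral low-spin d⁶ ion is t₂g⁶e_g⁰, giving 0 unpaired electrons.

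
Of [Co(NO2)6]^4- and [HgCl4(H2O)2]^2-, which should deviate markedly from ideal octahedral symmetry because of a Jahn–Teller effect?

[Co(NO2)6]^4-: Ligand charges: each nitro (N-bound nitrite) is −1. With an overall charge of −4 the cobalt centre must be in the +2 oxidation state. Co sits in group 9, so the d-electron count is 9 − 2 = 7. Nitro (N-bound nitrite) is a strong-field ligand (high in the spectrochemical series) for a first-row metal, so the complex is low-spin. The t₂g⁶e_g¹ (low-spin) configuration has an unevenly filled e_g set; the Jahn–Teller theorem predicts a tetragonal distortion (typically axial elongation) to lift the degeneracy.
[HgCl4(H2O)2]^2-: Each chloride is −1; water is neutral; balancing the −2 overall charge requires Hg(II). Hg sits in group 12, so the d-electron count is 12 − 2 = 10. The d¹⁰ configuration leaves the e_g set evenly filled (or empty) — no strong Jahn–Teller driving force.

[Co(NO2)6]^4-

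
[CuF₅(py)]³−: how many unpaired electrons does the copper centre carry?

1 unpaired electron

Summing ligand charges against the −3 overall charge gives an oxidation state of +2 for copper.
Copper is a group-11 element; Cu(II) is therefore d⁹.
In an octahedral field the d⁹ configuration is t₂g⁶e_g³ (only one arrangement possible), giving 1 unpaired electron.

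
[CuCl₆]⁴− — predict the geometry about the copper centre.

octahedral

Summing ligand charges against the −4 overall charge gives an oxidation state of +2 for copper.
Copper is a group-11 element; Cu(II) is therefore d⁹.
With 6 monodentate ligands the coordination number is 6.
Six donors around a single metal centre give an octahedral coordination sphere.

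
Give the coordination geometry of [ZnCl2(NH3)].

trigonal planar

Summing ligand charges against the 0 overall charge gives an oxidation state of +2 for zinc.
Zinc is a group-12 element; Zn(II) is therefore d¹⁰.
Coordination number: 3.
Three ligands around a d¹⁰ centre minimise repulsion in a trigonal-planar arrangement.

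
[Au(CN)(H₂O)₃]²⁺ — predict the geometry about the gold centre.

Summing ligand charges against the +2 overall charge gives an oxidation state of +3 for gold.
Group 11 minus oxidation state 3 gives a d⁸ configuration.
Coordination number: 4.
A 5d d⁸ ion has a large crystal-field splitting; square planar leaves the high-energy d_{x²−y²} orbital empty and maximises CFSE.

square planar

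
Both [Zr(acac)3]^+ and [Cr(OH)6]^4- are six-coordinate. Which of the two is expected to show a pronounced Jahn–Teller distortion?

[Zr(acac)3]^+: Summing ligand charges against the +1 overall charge gives an oxidation state of +4 for zirconium. Group 4 minus oxidation state 4 gives a d⁰ configuration. The d⁰ configuration leaves the e_g set evenly filled (or empty) — no strong Jahn–Teller driving force.
[Cr(OH)6]^4-: Ligand charges: each hydroxide is −1. With an overall charge of −4 the chromium centre must be in the +2 oxidation state. Cr sits in group 6, so the d-electron count is 6 − 2 = 4. Hydroxide is a weak-field ligand for a first-row metal, so the complex is high-spin. The t₂g³e_g¹ (high-spin) configuration has an unevenly filled e_g set; the Jahn–Teller theorem predicts a tetragonal distortion (typically axial elongation) to lift the degeneracy.

[Cr(OH)6]^4-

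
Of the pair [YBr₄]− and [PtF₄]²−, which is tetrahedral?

[YBr₄]−

For [YBr₄]−: Ligand charges: each bromide is −1. With an overall charge of −1 the yttrium centre must be in the +3 oxidation state. Y sits in group 3, so the d-electron count is 3 − 3 = 0. A d⁰ ion has no crystal-field stabilisation preference between square planar and tetrahedral, so four ligands adopt the sterically favoured tetrahedral geometry. → tetrahedral.
For [PtF₄]²−: Ligand charges: each fluoride is −1. With an overall charge of −2 the platinum centre must be in the +2 oxidation state. Platinum is a group-10 element; Pt(II) is therefore d⁸. A 5d d⁸ ion has a large crystal-field splitting; square planar leaves the high-energy d_{x²−y²} orbital empty and maximises CFSE. → square planar.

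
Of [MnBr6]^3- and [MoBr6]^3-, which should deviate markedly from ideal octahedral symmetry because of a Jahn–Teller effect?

[MnBr6]^3-: Each bromide is −1; balancing the −3 overall charge requires Mn(III). Group 7 minus oxidation state 3 gives a d⁴ configuration. Bromide is a weak-field ligand for a first-row metal, so the complex is high-spin. The t₂g³e_g¹ (high-spin) configuration has an unevenly filled e_g set; the Jahn–Teller theorem predicts a tetragonal distortion (typically axial elongation) to lift the degeneracy.
[MoBr6]^3-: Ligand charges: each bromide is −1. With an overall charge of −3 the molybdenum centre must be in the +3 oxidation state. Molybdenum is a group-6 element; Mo(III) is therefore d³. The d³ configuration leaves the e_g set evenly filled (or empty) — no strong Jahn–Teller driving force.

[MnBr6]^3-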